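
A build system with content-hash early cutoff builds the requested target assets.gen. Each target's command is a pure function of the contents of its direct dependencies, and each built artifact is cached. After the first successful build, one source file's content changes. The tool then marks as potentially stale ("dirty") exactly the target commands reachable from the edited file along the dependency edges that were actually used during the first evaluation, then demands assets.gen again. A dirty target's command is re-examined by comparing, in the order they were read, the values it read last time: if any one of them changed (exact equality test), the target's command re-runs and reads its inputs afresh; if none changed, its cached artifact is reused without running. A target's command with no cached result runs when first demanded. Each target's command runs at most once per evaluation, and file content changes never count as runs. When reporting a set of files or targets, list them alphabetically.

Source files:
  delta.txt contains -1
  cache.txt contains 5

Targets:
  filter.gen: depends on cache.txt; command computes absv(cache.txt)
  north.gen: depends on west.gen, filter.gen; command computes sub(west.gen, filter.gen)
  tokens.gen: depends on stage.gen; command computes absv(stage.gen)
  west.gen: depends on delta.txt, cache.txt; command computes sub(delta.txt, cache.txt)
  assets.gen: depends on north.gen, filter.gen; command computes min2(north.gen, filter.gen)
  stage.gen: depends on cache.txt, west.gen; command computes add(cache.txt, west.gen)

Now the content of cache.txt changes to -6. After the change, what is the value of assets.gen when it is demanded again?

First evaluation (everything demanded from the output):
  filter.gen = absv(5) = 5
  west.gen = sub(-1, 5) = -6
  north.gen = sub(-6, 5) = -11
  assets.gen = min2(-11, 5) = -11

Propagation after the edit:
  filter.gen: runs — cache.txt 5->-6; result 6.
  west.gen: runs — cache.txt 5->-6; result 5.
  north.gen: runs — west.gen -6->5; filter.gen 5->6; result -1.
  assets.gen: runs — north.gen -11->-1; filter.gen 5->6; result -1.

New value of assets.gen: -1.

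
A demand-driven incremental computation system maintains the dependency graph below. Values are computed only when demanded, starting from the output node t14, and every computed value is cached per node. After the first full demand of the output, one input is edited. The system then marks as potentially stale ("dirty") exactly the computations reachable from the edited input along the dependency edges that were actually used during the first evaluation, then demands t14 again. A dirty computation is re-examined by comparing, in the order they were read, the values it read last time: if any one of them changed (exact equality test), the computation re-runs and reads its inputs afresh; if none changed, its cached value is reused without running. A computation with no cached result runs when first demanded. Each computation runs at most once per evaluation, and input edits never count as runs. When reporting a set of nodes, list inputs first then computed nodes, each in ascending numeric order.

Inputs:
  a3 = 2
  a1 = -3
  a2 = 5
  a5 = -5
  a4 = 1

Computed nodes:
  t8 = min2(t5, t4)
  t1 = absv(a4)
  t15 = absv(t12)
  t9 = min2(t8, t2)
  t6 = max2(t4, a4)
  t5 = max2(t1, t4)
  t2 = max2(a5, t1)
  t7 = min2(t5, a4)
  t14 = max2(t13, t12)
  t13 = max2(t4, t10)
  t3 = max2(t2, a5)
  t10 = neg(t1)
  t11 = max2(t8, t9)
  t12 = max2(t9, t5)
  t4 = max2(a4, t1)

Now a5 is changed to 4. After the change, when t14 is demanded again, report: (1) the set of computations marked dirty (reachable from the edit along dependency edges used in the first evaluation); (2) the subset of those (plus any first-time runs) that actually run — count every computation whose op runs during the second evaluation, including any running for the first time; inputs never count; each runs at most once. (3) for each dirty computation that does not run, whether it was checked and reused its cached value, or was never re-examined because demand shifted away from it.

First evaluation (everything demanded from the output):
  t1 = absv(1) = 1
  t2 = max2(-5, 1) = 1
  t4 = max2(1, 1) = 1
  t5 = max2(1, 1) = 1
  t8 = min2(1, 1) = 1
  t9 = min2(1, 1) = 1
  t10 = neg(1) = -1
  t12 = max2(1, 1) = 1
  t13 = max2(1, -1) = 1
  t14 = max2(1, 1) = 1

Propagation after the edit:
  t2: runs — a5 -5->4; result 4.
  t9: runs — t2 1->4; result 1 (same value as before).
  t12: checked — values it read are unchanged (t9 unchanged, t5 unchanged); reused cached 1 without running.
  t14: checked — values it read are unchanged (t13 unchanged, t12 unchanged); reused cached 1 without running.

Key observation: the change is absorbed at t9 — it re-runs but produces the same value, and the output's value is unchanged.

Marked dirty: t2, t9, t12, t14.
Computations that run: t2, t9 — 2 in total.
Checked but reused from cache: t12, t14.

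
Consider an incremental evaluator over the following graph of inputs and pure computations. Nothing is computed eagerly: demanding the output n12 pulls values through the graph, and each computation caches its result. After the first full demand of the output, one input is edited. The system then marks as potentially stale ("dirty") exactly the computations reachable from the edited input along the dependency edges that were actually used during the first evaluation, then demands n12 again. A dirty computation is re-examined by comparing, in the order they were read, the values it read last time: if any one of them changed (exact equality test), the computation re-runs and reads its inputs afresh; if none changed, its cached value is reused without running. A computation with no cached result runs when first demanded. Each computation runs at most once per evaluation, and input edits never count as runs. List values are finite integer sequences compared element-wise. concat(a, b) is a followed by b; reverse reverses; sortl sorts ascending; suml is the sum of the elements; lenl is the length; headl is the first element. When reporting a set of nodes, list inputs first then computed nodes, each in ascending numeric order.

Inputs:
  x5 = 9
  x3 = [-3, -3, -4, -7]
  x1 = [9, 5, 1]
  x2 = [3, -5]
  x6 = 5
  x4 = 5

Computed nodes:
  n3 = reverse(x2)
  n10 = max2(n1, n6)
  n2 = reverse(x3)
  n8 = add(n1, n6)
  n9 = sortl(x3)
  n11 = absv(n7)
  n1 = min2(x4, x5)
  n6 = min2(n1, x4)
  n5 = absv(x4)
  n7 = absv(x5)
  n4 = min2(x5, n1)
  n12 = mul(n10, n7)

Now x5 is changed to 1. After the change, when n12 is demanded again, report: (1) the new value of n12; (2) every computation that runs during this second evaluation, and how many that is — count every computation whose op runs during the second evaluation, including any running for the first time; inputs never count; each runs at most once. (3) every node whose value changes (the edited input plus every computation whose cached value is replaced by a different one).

Initial pass — values computed on the first demand:
  n1 = min2(5, 9) = 5
  n6 = min2(5, 5) = 5
  n7 = absv(9) = 9
  n10 = max2(5, 5) = 5
  n12 = mul(5, 9) = 45

Second demand — change propagation:
  n1: re-runs because x5 9->1; new result 1.
  n6: re-runs because n1 5->1; new result 1.
  n7: re-runs because x5 9->1; new result 1.
  n10: re-runs because n1 5->1; n6 5->1; new result 1.
  n12: re-runs because n10 5->1; n7 9->1; new result 1.

n12 now evaluates to 1.
Run set: n1, n6, n7, n10, n12 (5 run).
Changed values: x5, n1, n6, n7, n10, n12.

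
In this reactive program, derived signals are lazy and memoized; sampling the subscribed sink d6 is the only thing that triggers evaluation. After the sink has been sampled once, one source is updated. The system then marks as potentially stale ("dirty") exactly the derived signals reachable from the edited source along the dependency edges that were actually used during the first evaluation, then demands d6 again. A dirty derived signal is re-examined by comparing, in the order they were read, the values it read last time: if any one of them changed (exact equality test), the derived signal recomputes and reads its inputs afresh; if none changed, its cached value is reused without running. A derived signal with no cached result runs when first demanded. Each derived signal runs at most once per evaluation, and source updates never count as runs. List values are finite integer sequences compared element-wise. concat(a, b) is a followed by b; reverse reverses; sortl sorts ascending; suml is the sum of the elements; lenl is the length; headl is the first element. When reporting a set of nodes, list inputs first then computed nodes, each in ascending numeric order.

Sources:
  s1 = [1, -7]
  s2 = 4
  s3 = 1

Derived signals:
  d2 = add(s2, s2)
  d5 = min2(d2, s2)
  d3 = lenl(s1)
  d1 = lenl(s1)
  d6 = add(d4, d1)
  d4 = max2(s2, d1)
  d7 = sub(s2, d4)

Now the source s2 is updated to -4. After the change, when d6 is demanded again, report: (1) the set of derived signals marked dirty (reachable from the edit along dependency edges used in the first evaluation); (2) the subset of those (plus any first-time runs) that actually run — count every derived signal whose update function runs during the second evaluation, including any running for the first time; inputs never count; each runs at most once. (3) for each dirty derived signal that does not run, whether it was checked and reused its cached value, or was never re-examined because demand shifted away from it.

The edit dirties: d4, d6.
2 derived signals run: d4, d6.
No dirty derived signal escaped a run.

First demand of the output computes:
  d1 = lenl([1, -7]) = 2
  d4 = max2(4, 2) = 4
  d6 = add(4, 2) = 6

After the edit, cleaning proceeds:
  d4: a read changed (s2 4->-4) — executes, giving 2.
  d6: a read changed (d4 4->2) — executes, giving 4.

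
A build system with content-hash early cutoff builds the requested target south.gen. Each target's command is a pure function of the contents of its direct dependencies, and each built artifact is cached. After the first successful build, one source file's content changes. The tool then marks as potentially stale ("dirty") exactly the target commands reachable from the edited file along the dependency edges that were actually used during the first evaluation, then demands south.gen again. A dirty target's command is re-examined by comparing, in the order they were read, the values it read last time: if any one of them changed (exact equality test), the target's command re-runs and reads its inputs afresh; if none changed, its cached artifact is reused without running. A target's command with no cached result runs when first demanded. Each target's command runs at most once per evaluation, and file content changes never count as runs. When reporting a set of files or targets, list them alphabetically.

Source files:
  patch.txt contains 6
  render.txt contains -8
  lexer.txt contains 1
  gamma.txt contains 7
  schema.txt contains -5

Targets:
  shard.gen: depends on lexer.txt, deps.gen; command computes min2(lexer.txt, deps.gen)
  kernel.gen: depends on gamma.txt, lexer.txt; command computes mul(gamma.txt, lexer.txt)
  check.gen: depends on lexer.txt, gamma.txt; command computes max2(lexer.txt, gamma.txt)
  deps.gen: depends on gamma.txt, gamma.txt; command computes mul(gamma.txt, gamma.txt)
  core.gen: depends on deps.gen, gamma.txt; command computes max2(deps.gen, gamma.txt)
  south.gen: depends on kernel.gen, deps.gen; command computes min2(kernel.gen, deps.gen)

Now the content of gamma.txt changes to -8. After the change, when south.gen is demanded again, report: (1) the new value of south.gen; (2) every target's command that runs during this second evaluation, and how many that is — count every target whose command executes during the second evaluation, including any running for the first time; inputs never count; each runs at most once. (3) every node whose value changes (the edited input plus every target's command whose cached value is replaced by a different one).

First evaluation (everything demanded from the output):
  deps.gen = mul(7, 7) = 49
  kernel.gen = mul(7, 1) = 7
  south.gen = min2(7, 49) = 7

Propagation after the edit:
  deps.gen: runs — gamma.txt 7->-8; gamma.txt 7->-8; result 64.
  kernel.gen: runs — gamma.txt 7->-8; result -8.
  south.gen: runs — kernel.gen 7->-8; deps.gen 49->64; result -8.

New value of south.gen: -8.
Target commands that run: deps.gen, kernel.gen, south.gen — 3 in total.
Values that change: deps.gen, gamma.txt, kernel.gen, south.gen.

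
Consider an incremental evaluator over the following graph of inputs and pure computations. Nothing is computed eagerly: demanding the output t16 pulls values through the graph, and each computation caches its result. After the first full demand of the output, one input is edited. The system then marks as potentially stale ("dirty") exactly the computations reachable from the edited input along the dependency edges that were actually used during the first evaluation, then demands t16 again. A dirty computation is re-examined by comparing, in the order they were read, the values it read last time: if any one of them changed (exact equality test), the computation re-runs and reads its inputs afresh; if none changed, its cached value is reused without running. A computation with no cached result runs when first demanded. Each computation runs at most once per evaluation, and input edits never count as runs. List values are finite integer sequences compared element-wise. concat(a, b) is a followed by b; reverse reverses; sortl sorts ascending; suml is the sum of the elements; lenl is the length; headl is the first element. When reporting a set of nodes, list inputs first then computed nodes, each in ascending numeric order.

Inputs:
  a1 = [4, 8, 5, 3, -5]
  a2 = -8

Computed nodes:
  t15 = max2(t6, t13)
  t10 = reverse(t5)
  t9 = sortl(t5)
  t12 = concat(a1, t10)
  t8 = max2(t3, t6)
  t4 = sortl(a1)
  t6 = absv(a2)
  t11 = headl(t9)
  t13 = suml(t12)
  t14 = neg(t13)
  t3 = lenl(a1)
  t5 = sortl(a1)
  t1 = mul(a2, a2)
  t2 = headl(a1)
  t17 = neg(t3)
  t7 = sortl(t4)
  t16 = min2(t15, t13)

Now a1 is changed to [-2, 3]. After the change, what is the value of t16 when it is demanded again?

Initial pass — values computed on the first demand:
  t5 = sortl([4, 8, 5, 3, -5]) = [-5, 3, 4, 5, 8]
  t6 = absv(-8) = 8
  t10 = reverse([-5, 3, 4, 5, 8]) = [8, 5, 4, 3, -5]
  t12 = concat([4, 8, 5, 3, -5], [8, 5, 4, 3, -5]) = [4, 8, 5, 3, -5, 8, 5, 4, 3, -5]
  t13 = suml([4, 8, 5, 3, -5, 8, 5, 4, 3, -5]) = 30
  t15 = max2(8, 30) = 30
  t16 = min2(30, 30) = 30

Second demand — change propagation:
  t5: re-runs because a1 [4, 8, 5, 3, -5]->[-2, 3]; new result [-2, 3].
  t10: re-runs because t5 [-5, 3, 4, 5, 8]->[-2, 3]; new result [3, -2].
  t12: re-runs because a1 [4, 8, 5, 3, -5]->[-2, 3]; t10 [8, 5, 4, 3, -5]->[3, -2]; new result [-2, 3, 3, -2].
  t13: re-runs because t12 [4, 8, 5, 3, -5, 8, 5, 4, 3, -5]->[-2, 3, 3, -2]; new result 2.
  t15: re-runs because t13 30->2; new result 8.
  t16: re-runs because t15 30->8; t13 30->2; new result 2.

t16 now evaluates to 2.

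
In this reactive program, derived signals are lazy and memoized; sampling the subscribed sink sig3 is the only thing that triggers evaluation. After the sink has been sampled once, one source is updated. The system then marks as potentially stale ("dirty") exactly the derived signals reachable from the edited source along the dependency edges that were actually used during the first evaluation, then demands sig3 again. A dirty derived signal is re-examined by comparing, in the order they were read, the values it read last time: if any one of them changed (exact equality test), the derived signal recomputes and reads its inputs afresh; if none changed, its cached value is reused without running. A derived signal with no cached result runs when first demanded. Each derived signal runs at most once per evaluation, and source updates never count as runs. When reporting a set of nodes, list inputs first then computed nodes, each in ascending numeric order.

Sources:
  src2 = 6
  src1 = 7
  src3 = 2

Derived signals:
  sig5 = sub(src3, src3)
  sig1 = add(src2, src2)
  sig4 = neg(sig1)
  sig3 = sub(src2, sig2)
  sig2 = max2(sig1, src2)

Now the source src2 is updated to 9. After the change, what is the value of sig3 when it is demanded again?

First demand of the output computes:
  sig1 = add(6, 6) = 12
  sig2 = max2(12, 6) = 12
  sig3 = sub(6, 12) = -6

After the edit, cleaning proceeds:
  sig1: a read changed (src2 6->9; src2 6->9) — executes, giving 18.
  sig2: a read changed (sig1 12->18; src2 6->9) — executes, giving 18.
  sig3: a read changed (src2 6->9; sig2 12->18) — executes, giving -9.

Demanding sig3 again yields -9.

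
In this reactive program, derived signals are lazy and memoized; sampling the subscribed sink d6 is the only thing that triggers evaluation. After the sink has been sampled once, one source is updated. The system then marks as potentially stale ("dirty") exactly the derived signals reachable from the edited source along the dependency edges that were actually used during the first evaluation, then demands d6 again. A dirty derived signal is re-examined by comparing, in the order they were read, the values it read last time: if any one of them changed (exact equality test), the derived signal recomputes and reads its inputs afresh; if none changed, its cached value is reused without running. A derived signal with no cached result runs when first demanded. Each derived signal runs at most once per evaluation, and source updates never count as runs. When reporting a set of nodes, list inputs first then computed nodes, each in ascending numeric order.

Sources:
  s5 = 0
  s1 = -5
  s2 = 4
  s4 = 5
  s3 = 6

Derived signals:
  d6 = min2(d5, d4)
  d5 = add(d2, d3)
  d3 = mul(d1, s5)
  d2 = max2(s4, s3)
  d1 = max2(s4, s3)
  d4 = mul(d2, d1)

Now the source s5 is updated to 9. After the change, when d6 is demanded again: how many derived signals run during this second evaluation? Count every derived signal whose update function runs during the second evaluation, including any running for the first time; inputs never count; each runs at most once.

First demand of the output computes:
  d1 = max2(5, 6) = 6
  d2 = max2(5, 6) = 6
  d3 = mul(6, 0) = 0
  d4 = mul(6, 6) = 36
  d5 = add(6, 0) = 6
  d6 = min2(6, 36) = 6

After the edit, cleaning proceeds:
  d3: a read changed (s5 0->9) — executes, giving 54.
  d5: a read changed (d3 0->54) — executes, giving 60.
  d6: a read changed (d5 6->60) — executes, giving 36.

3 derived signals run: d3, d5, d6.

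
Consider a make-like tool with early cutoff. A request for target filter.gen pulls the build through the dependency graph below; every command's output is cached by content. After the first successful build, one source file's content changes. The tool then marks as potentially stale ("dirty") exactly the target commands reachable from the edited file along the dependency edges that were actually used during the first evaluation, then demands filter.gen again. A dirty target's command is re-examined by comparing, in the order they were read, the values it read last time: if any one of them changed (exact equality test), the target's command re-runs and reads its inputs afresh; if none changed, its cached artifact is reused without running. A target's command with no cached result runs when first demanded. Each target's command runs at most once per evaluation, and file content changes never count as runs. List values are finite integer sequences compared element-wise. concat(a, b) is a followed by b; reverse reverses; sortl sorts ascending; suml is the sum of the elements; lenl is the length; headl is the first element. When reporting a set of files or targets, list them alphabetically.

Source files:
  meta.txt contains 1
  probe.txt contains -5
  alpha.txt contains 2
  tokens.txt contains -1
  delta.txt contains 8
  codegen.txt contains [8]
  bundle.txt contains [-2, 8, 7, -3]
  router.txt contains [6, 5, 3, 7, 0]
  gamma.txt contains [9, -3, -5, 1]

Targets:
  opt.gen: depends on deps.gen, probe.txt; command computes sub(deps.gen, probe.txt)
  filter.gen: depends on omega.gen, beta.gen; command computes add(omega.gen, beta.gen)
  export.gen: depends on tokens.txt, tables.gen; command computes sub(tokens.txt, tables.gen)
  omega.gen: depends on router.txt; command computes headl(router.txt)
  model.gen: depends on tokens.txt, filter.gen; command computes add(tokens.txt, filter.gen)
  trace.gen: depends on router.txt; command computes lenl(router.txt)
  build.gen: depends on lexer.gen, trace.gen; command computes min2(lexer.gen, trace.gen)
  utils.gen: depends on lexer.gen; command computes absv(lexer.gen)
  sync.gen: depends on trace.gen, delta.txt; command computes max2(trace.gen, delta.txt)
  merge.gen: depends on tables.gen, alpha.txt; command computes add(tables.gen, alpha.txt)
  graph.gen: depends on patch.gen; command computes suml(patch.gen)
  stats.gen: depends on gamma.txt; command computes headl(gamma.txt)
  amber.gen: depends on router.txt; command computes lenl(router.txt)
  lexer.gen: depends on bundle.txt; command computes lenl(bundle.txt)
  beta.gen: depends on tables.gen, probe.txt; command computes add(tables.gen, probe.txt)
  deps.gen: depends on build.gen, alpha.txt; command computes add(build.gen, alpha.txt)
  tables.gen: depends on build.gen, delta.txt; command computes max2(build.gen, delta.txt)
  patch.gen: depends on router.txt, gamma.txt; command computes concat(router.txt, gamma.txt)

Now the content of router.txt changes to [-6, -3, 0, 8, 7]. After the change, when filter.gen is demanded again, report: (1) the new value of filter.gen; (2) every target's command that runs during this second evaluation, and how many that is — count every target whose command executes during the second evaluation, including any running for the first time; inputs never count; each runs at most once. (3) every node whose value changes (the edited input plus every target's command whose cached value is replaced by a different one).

First demand of the output computes:
  lexer.gen = lenl([-2, 8, 7, -3]) = 4
  omega.gen = headl([6, 5, 3, 7, 0]) = 6
  trace.gen = lenl([6, 5, 3, 7, 0]) = 5
  build.gen = min2(4, 5) = 4
  tables.gen = max2(4, 8) = 8
  beta.gen = add(8, -5) = 3
  filter.gen = add(6, 3) = 9

After the edit, cleaning proceeds:
  omega.gen: a read changed (router.txt [6, 5, 3, 7, 0]->[-6, -3, 0, 8, 7]) — executes, giving -6.
  trace.gen: a read changed (router.txt [6, 5, 3, 7, 0]->[-6, -3, 0, 8, 7]) — executes, giving 5 — identical to its old value.
  build.gen: dirty, but its reads are unchanged (lexer.gen unchanged, trace.gen unchanged); cached 4 stands.
  tables.gen: dirty, but its reads are unchanged (build.gen unchanged, delta.txt unchanged); cached 8 stands.
  beta.gen: dirty, but its reads are unchanged (tables.gen unchanged, probe.txt unchanged); cached 3 stands.
  filter.gen: a read changed (omega.gen 6->-6) — executes, giving -3.

Note where the cutoff bites: build.gen is checked, finds nothing changed, and keeps its cache.

Demanding filter.gen again yields -3.
3 target commands run: filter.gen, omega.gen, trace.gen.
The nodes whose values change: filter.gen, omega.gen, router.txt.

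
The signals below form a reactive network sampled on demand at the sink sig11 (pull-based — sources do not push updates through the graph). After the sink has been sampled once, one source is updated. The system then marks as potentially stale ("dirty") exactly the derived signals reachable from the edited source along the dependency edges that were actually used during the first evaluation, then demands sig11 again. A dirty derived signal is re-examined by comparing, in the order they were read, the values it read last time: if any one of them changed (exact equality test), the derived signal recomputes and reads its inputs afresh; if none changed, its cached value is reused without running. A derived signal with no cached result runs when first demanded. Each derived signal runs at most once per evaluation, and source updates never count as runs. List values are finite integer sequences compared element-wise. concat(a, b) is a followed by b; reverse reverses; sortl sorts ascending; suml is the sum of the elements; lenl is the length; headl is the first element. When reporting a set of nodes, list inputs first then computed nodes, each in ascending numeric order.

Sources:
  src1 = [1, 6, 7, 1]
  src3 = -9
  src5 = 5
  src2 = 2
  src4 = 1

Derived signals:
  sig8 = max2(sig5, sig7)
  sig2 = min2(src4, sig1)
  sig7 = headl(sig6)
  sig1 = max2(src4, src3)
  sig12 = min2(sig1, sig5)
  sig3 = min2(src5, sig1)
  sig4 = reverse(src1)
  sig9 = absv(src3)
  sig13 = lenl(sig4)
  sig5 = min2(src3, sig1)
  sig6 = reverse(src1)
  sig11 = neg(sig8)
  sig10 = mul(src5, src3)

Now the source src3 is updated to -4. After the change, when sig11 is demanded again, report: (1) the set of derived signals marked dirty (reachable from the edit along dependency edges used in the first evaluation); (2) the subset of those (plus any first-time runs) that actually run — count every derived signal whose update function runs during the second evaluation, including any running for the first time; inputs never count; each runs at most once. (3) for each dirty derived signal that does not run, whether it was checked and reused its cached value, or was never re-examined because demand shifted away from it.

Initial pass — values computed on the first demand:
  sig1 = max2(1, -9) = 1
  sig5 = min2(-9, 1) = -9
  sig6 = reverse([1, 6, 7, 1]) = [1, 7, 6, 1]
  sig7 = headl([1, 7, 6, 1]) = 1
  sig8 = max2(-9, 1) = 1
  sig11 = neg(1) = -1

Second demand — change propagation:
  sig1: re-runs because src3 -9->-4; new result 1 (unchanged).
  sig5: re-runs because src3 -9->-4; new result -4.
  sig8: re-runs because sig5 -9->-4; new result 1 (unchanged).
  sig11: re-examined; everything it read last time is the same (sig8 unchanged) — cache -1 kept, no run.

The important point: at sig11 every value read last time is unchanged, so the dirty flag clears without a run.

Dirty set: sig1, sig5, sig8, sig11.
Run set: sig1, sig5, sig8 (3 run).
Re-examined without running (cache reused): sig11.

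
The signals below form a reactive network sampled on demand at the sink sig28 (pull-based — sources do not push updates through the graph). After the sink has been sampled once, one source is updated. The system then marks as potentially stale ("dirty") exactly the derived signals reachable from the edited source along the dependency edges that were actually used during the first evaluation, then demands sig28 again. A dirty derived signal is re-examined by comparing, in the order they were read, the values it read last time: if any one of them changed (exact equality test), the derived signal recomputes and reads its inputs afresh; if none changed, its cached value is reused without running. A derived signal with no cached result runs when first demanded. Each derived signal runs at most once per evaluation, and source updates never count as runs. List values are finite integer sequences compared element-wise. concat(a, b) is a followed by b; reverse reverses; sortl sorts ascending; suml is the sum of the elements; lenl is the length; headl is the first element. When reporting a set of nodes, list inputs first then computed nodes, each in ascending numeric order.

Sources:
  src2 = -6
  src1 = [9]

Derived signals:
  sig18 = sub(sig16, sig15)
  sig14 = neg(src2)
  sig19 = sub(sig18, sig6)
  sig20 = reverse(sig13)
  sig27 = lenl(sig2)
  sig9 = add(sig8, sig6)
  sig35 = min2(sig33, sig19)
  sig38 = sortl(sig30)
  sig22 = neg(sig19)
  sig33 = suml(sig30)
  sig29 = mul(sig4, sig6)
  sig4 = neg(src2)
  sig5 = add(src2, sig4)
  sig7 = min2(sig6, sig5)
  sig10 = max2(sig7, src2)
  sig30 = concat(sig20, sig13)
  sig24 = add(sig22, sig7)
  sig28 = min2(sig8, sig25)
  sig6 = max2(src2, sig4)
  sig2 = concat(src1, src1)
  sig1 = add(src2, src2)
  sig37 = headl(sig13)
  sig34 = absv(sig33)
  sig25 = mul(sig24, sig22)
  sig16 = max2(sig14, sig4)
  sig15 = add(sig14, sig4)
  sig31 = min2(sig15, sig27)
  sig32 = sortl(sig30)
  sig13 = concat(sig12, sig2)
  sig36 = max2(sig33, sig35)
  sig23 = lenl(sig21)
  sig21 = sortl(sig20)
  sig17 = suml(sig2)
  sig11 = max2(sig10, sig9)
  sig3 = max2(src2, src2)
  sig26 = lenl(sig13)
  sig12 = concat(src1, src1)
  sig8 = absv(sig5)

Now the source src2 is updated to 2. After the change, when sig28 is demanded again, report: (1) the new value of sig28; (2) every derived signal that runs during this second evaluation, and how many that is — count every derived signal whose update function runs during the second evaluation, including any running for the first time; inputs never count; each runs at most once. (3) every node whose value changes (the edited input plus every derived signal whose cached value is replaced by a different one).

sig28 now evaluates to 0.
Run set: sig4, sig5, sig6, sig7, sig14, sig15, sig16, sig18, sig19, sig22, sig24, sig25, sig28 (13 run).
Changed values: src2, sig4, sig6, sig14, sig15, sig16, sig18, sig19, sig22, sig24, sig25.
The important point: at sig8 every value read last time is unchanged, so the dirty flag clears without a run.

Initial pass — values computed on the first demand:
  sig4 = neg(-6) = 6
  sig5 = add(-6, 6) = 0
  sig6 = max2(-6, 6) = 6
  sig7 = min2(6, 0) = 0
  sig8 = absv(0) = 0
  sig14 = neg(-6) = 6
  sig15 = add(6, 6) = 12
  sig16 = max2(6, 6) = 6
  sig18 = sub(6, 12) = -6
  sig19 = sub(-6, 6) = -12
  sig22 = neg(-12) = 12
  sig24 = add(12, 0) = 12
  sig25 = mul(12, 12) = 144
  sig28 = min2(0, 144) = 0

Second demand — change propagation:
  sig4: re-runs because src2 -6->2; new result -2.
  sig5: re-runs because src2 -6->2; sig4 6->-2; new result 0 (unchanged).
  sig6: re-runs because src2 -6->2; sig4 6->-2; new result 2.
  sig7: re-runs because sig6 6->2; new result 0 (unchanged).
  sig8: re-examined; everything it read last time is the same (sig5 unchanged) — cache 0 kept, no run.
  sig14: re-runs because src2 -6->2; new result -2.
  sig15: re-runs because sig14 6->-2; sig4 6->-2; new result -4.
  sig16: re-runs because sig14 6->-2; sig4 6->-2; new result -2.
  sig18: re-runs because sig16 6->-2; sig15 12->-4; new result 2.
  sig19: re-runs because sig18 -6->2; sig6 6->2; new result 0.
  sig22: re-runs because sig19 -12->0; new result 0.
  sig24: re-runs because sig22 12->0; new result 0.
  sig25: re-runs because sig24 12->0; sig22 12->0; new result 0.
  sig28: re-runs because sig25 144->0; new result 0 (unchanged).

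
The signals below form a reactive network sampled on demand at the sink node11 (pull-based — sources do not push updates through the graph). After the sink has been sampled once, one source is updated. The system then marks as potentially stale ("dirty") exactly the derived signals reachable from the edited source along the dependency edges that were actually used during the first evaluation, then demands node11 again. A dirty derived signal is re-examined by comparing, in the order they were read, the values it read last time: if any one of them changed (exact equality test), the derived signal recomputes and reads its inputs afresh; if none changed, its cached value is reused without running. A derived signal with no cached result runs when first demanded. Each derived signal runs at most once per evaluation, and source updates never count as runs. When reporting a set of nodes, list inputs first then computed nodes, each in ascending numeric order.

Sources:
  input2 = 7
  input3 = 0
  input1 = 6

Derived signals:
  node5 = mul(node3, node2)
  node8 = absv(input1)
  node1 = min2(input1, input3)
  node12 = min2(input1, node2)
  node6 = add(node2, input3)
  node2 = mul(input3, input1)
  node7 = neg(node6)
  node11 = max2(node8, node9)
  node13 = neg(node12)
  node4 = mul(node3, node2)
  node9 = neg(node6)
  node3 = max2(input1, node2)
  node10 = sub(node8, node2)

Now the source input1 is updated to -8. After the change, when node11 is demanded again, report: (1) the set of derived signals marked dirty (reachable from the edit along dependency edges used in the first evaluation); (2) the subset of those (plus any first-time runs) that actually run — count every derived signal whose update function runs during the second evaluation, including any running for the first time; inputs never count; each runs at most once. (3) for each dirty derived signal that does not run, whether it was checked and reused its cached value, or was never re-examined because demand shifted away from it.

Dirty set: node2, node6, node8, node9, node11.
Run set: node2, node8, node11 (3 run).
Re-examined without running (cache reused): node6, node9.
The important point: at node6 every value read last time is unchanged, so the dirty flag clears without a run.

Initial pass — values computed on the first demand:
  node2 = mul(0, 6) = 0
  node6 = add(0, 0) = 0
  node8 = absv(6) = 6
  node9 = neg(0) = 0
  node11 = max2(6, 0) = 6

Second demand — change propagation:
  node2: re-runs because input1 6->-8; new result 0 (unchanged).
  node6: re-examined; everything it read last time is the same (node2 unchanged, input3 unchanged) — cache 0 kept, no run.
  node8: re-runs because input1 6->-8; new result 8.
  node9: re-examined; everything it read last time is the same (node6 unchanged) — cache 0 kept, no run.
  node11: re-runs because node8 6->8; new result 8.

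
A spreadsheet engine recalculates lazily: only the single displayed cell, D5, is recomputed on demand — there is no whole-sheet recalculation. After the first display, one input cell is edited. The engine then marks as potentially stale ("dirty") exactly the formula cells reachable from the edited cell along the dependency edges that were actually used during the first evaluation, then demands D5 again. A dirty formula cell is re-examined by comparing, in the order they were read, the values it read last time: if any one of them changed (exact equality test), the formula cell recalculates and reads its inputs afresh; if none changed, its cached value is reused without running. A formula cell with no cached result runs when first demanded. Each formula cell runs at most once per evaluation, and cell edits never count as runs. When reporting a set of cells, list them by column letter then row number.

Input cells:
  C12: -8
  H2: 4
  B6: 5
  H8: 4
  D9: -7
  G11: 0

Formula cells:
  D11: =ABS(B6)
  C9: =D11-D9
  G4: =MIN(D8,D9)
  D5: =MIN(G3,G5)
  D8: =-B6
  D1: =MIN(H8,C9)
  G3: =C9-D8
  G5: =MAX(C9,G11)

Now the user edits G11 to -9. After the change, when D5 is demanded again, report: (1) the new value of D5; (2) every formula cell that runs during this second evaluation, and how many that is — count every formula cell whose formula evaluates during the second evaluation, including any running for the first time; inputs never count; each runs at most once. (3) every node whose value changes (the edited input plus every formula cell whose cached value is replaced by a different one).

New value of D5: 12.
Formula cells that run: G5 — 1 in total.
Values that change: G11.
Key observation: the change is absorbed at G5 — it re-runs but produces the same value, and the output's value is unchanged.

First evaluation (everything demanded from the output):
  D8 = -(5) = -5
  D11 = ABS(5) = 5
  C9 = 5 - -7 = 12
  G3 = 12 - -5 = 17
  G5 = MAX(12, 0) = 12
  D5 = MIN(17, 12) = 12

Propagation after the edit:
  G5: runs — G11 0->-9; result 12 (same value as before).
  D5: checked — values it read are unchanged (G3 unchanged, G5 unchanged); reused cached 12 without running.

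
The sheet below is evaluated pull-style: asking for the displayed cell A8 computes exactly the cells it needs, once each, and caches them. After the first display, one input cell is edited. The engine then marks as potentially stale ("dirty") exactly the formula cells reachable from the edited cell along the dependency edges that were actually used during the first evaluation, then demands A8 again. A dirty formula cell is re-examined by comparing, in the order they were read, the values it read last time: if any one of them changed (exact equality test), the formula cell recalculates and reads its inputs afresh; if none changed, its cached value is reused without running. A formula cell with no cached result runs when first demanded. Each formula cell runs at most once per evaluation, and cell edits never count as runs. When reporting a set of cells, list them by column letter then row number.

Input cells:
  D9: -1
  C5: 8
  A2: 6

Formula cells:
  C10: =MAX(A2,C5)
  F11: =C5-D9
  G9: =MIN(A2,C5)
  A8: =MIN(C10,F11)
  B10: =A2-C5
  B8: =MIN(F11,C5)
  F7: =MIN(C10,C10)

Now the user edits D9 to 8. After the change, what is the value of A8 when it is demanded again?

Demanding A8 again yields 0.

First demand of the output computes:
  C10 = MAX(6, 8) = 8
  F11 = 8 - -1 = 9
  A8 = MIN(8, 9) = 8

After the edit, cleaning proceeds:
  F11: a read changed (D9 -1->8) — executes, giving 0.
  A8: a read changed (F11 9->0) — executes, giving 0.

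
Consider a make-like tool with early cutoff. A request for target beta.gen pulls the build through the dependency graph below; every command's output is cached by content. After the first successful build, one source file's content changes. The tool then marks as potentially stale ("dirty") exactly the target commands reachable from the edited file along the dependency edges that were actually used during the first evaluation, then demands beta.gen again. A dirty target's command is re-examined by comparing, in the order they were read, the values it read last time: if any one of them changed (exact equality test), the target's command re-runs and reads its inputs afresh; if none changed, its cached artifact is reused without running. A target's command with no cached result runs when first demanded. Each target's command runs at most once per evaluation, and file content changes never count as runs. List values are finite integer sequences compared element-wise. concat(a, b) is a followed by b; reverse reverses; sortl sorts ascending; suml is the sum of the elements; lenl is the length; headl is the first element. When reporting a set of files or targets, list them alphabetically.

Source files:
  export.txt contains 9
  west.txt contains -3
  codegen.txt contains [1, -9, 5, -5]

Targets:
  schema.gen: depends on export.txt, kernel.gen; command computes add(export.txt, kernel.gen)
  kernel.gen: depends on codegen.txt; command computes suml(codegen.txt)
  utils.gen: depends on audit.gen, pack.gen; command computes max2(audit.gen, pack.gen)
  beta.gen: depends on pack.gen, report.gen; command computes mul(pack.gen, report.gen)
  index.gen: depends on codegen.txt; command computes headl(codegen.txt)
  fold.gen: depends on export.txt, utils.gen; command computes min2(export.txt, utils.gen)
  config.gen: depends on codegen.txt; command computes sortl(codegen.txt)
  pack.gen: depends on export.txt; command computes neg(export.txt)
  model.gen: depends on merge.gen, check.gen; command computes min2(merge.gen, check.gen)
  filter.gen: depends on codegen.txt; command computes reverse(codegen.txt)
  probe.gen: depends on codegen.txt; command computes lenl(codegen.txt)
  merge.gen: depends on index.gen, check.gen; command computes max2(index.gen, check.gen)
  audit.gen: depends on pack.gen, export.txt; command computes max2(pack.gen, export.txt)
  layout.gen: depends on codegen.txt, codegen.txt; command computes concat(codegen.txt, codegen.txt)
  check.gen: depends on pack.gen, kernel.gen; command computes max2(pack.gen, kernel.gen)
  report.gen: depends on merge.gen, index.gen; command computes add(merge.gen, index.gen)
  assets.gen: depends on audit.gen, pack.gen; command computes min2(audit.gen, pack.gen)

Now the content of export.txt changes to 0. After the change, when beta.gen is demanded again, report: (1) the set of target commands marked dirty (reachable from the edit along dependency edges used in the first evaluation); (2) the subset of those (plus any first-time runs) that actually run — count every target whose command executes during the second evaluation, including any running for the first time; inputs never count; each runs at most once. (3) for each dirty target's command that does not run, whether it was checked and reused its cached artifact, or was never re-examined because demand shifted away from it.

First demand of the output computes:
  index.gen = headl([1, -9, 5, -5]) = 1
  kernel.gen = suml([1, -9, 5, -5]) = -8
  pack.gen = neg(9) = -9
  check.gen = max2(-9, -8) = -8
  merge.gen = max2(1, -8) = 1
  report.gen = add(1, 1) = 2
  beta.gen = mul(-9, 2) = -18

After the edit, cleaning proceeds:
  pack.gen: a read changed (export.txt 9->0) — executes, giving 0.
  check.gen: a read changed (pack.gen -9->0) — executes, giving 0.
  merge.gen: a read changed (check.gen -8->0) — executes, giving 1 — identical to its old value.
  report.gen: dirty, but its reads are unchanged (merge.gen unchanged, index.gen unchanged); cached 2 stands.
  beta.gen: a read changed (pack.gen -9->0) — executes, giving 0.

Note where the cutoff bites: report.gen is checked, finds nothing changed, and keeps its cache.

The edit dirties: beta.gen, check.gen, merge.gen, pack.gen, report.gen.
4 target commands run: beta.gen, check.gen, merge.gen, pack.gen.
Cache hits after checking: report.gen.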